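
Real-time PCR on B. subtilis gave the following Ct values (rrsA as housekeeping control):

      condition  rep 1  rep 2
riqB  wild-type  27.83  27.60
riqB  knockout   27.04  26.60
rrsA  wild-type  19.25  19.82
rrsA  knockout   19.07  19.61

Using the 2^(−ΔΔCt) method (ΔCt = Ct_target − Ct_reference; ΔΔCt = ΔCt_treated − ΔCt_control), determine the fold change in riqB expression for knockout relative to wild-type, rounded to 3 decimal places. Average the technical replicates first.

1.625

Mean Ct: riqB wild-type 27.715; riqB knockout 26.820; rrsA wild-type 19.535; rrsA knockout 19.340
ΔCt(wild-type) = 27.715 − 19.535 = 8.180
ΔCt(knockout) = 26.820 − 19.340 = 7.480
ΔΔCt = 7.480 − 8.180 = -0.700
Fold change = 2^(−(-0.700)) = 2^0.700 = 1.6245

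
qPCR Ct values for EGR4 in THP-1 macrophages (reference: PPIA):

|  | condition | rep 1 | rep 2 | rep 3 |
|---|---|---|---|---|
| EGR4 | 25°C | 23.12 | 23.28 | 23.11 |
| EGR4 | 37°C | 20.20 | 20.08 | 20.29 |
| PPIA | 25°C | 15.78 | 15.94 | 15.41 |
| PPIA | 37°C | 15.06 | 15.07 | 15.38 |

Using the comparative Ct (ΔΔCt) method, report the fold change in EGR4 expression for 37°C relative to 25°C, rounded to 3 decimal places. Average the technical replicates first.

Mean Ct: EGR4 25°C 23.170; EGR4 37°C 20.190; PPIA 25°C 15.710; PPIA 37°C 15.170
ΔCt(25°C) = 23.170 − 15.710 = 7.460
ΔCt(37°C) = 20.190 − 15.170 = 5.020
ΔΔCt = 5.020 − 7.460 = -2.440
Fold change = 2^(−(-2.440)) = 2^2.440 = 5.4264

5.426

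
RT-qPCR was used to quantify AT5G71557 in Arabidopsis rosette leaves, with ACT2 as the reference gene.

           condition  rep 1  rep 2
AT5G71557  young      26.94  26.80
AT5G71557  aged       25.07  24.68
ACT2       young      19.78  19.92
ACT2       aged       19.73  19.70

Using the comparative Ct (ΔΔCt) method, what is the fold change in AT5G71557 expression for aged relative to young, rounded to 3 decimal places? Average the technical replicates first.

Mean Ct: AT5G71557 young 26.870; AT5G71557 aged 24.875; ACT2 young 19.850; ACT2 aged 19.715
ΔCt(young) = 26.870 − 19.850 = 7.020
ΔCt(aged) = 24.875 − 19.715 = 5.160
ΔΔCt = 5.160 − 7.020 = -1.860
Fold change = 2^(−(-1.860)) = 2^1.860 = 3.6301

3.630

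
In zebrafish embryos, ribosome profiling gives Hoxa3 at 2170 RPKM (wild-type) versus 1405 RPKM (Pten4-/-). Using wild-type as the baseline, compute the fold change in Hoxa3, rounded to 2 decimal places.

Fold change = 1405 / 2170 = 0.647
Hoxa3 is downregulated.

0.65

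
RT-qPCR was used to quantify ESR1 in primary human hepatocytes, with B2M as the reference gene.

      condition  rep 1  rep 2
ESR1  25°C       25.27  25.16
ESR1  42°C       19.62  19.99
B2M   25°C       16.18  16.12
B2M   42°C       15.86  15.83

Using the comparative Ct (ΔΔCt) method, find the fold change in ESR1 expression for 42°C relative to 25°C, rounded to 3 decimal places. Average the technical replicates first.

34.416

Mean Ct: ESR1 25°C 25.215; ESR1 42°C 19.805; B2M 25°C 16.150; B2M 42°C 15.845
ΔCt(25°C) = 25.215 − 16.150 = 9.065
ΔCt(42°C) = 19.805 − 15.845 = 3.960
ΔΔCt = 3.960 − 9.065 = -5.105
Fold change = 2^(−(-5.105)) = 2^5.105 = 34.4158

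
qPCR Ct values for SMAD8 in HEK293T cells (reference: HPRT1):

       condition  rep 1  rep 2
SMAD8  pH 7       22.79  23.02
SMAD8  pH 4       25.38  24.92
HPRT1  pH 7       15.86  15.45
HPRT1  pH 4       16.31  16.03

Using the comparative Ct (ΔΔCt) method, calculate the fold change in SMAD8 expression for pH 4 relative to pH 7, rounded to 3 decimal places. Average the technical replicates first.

0.301

Mean Ct: SMAD8 pH 7 22.905; SMAD8 pH 4 25.150; HPRT1 pH 7 15.655; HPRT1 pH 4 16.170
ΔCt(pH 7) = 22.905 − 15.655 = 7.250
ΔCt(pH 4) = 25.150 − 16.170 = 8.980
ΔΔCt = 8.980 − 7.250 = 1.730
Fold change = 2^(−1.730) = 0.3015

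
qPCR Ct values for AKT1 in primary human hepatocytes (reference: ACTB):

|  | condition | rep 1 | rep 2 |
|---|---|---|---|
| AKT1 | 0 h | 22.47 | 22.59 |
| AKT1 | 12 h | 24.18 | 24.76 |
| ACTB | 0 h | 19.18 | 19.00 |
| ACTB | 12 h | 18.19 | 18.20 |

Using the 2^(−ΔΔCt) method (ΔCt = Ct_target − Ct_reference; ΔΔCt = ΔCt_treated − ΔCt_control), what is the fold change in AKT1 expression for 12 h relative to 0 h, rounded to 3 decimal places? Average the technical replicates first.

Mean Ct: AKT1 0 h 22.530; AKT1 12 h 24.470; ACTB 0 h 19.090; ACTB 12 h 18.195
ΔCt(0 h) = 22.530 − 19.090 = 3.440
ΔCt(12 h) = 24.470 − 18.195 = 6.275
ΔΔCt = 6.275 − 3.440 = 2.835
Fold change = 2^(−2.835) = 0.1401

0.140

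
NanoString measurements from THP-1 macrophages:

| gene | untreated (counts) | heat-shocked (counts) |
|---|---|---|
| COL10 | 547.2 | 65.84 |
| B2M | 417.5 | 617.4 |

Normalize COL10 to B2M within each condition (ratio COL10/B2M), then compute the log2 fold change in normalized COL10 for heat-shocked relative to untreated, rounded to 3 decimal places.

-3.619

COL10/B2M (untreated) = 547.2 / 417.5 = 1.3107
COL10/B2M (heat-shocked) = 65.84 / 617.4 = 0.10664
Fold change = 0.10664 / 1.3107 = 0.0814
log2(0.0814) = -3.6195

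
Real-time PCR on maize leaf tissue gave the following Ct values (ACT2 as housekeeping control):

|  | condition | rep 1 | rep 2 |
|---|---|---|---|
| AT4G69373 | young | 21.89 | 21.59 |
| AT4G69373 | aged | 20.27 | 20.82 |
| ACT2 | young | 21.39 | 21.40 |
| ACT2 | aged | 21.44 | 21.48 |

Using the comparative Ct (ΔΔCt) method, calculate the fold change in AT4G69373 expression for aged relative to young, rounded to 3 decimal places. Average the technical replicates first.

2.395

Mean Ct: AT4G69373 young 21.740; AT4G69373 aged 20.545; ACT2 young 21.395; ACT2 aged 21.460
ΔCt(young) = 21.740 − 21.395 = 0.345
ΔCt(aged) = 20.545 − 21.460 = -0.915
ΔΔCt = -0.915 − 0.345 = -1.260
Fold change = 2^(−(-1.260)) = 2^1.260 = 2.3950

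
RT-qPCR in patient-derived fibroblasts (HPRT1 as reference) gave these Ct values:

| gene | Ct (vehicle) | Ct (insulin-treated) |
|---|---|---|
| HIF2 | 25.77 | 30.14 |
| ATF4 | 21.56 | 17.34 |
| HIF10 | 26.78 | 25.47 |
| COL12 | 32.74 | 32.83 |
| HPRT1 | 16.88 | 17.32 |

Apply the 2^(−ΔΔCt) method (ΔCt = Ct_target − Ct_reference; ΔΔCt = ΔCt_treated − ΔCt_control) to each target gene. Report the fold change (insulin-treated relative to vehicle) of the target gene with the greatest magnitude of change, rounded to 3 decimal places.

25.281

HIF2: ΔΔCt = (30.14−17.32) − (25.77−16.88) = 12.82 − 8.89 = 3.93; fold change = 2^-3.93 = 0.066
ATF4: ΔΔCt = (17.34−17.32) − (21.56−16.88) = 0.02 − 4.68 = -4.66; fold change = 2^4.66 = 25.281
HIF10: ΔΔCt = (25.47−17.32) − (26.78−16.88) = 8.15 − 9.90 = -1.75; fold change = 2^1.75 = 3.364
COL12: ΔΔCt = (32.83−17.32) − (32.74−16.88) = 15.51 − 15.86 = -0.35; fold change = 2^0.35 = 1.275
ATF4 has the largest |ΔΔCt| = 4.66.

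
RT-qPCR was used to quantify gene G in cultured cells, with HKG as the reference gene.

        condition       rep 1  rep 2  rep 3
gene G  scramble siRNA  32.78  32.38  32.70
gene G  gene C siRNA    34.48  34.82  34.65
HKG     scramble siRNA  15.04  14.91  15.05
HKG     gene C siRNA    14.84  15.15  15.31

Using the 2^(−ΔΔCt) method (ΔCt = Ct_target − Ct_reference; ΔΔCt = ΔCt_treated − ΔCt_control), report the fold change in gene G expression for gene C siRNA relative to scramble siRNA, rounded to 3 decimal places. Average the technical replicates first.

0.262

Mean Ct: gene G scramble siRNA 32.620; gene G gene C siRNA 34.650; HKG scramble siRNA 15.000; HKG gene C siRNA 15.100
ΔCt(scramble siRNA) = 32.620 − 15.000 = 17.620
ΔCt(gene C siRNA) = 34.650 − 15.100 = 19.550
ΔΔCt = 19.550 − 17.620 = 1.930
Fold change = 2^(−1.930) = 0.2624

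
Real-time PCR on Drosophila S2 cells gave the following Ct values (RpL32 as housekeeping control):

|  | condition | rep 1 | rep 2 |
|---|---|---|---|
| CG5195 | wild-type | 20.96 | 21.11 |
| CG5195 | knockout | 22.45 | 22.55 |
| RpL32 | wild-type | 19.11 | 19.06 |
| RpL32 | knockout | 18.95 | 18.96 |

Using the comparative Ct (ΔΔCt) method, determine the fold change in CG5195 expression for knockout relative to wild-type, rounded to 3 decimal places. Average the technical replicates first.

Mean Ct: CG5195 wild-type 21.035; CG5195 knockout 22.500; RpL32 wild-type 19.085; RpL32 knockout 18.955
ΔCt(wild-type) = 21.035 − 19.085 = 1.950
ΔCt(knockout) = 22.500 − 18.955 = 3.545
ΔΔCt = 3.545 − 1.950 = 1.595
Fold change = 2^(−1.595) = 0.3310

0.331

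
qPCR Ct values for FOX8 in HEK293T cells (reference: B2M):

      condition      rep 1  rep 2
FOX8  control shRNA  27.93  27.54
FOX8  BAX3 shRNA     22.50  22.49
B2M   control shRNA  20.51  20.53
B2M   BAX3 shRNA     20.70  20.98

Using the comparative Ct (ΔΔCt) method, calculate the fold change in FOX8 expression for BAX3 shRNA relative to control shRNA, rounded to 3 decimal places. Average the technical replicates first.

47.177

Mean Ct: FOX8 control shRNA 27.735; FOX8 BAX3 shRNA 22.495; B2M control shRNA 20.520; B2M BAX3 shRNA 20.840
ΔCt(control shRNA) = 27.735 − 20.520 = 7.215
ΔCt(BAX3 shRNA) = 22.495 − 20.840 = 1.655
ΔΔCt = 1.655 − 7.215 = -5.560
Fold change = 2^(−(-5.560)) = 2^5.560 = 47.1766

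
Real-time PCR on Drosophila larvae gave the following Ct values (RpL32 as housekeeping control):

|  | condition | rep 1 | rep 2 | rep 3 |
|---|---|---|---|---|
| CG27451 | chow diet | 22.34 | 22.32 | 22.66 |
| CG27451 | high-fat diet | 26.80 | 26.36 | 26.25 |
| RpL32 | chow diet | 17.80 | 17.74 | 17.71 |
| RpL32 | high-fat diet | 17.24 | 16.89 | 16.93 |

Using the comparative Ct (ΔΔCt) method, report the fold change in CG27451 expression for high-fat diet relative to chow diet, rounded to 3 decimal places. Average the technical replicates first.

0.037

Mean Ct: CG27451 chow diet 22.440; CG27451 high-fat diet 26.470; RpL32 chow diet 17.750; RpL32 high-fat diet 17.020
ΔCt(chow diet) = 22.440 − 17.750 = 4.690
ΔCt(high-fat diet) = 26.470 − 17.020 = 9.450
ΔΔCt = 9.450 − 4.690 = 4.760
Fold change = 2^(−4.760) = 0.0369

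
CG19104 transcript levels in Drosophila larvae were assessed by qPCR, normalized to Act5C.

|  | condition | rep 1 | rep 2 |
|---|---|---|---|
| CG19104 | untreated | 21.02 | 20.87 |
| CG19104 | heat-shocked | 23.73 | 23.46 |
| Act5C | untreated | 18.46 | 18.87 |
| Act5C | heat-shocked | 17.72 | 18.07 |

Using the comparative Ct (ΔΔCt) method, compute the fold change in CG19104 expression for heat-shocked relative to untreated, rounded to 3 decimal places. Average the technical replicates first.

0.093

Mean Ct: CG19104 untreated 20.945; CG19104 heat-shocked 23.595; Act5C untreated 18.665; Act5C heat-shocked 17.895
ΔCt(untreated) = 20.945 − 18.665 = 2.280
ΔCt(heat-shocked) = 23.595 − 17.895 = 5.700
ΔΔCt = 5.700 − 2.280 = 3.420
Fold change = 2^(−3.420) = 0.0934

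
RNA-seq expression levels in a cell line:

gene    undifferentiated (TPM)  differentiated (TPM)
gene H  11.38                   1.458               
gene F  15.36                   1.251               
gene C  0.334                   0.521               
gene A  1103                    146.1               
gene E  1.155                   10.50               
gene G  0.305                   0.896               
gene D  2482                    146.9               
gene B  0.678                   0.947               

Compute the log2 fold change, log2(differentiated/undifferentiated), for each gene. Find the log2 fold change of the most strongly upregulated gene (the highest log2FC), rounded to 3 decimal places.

log2(1.458/11.38) = -2.964  (gene H)
log2(1.251/15.36) = -3.618  (gene F)
log2(0.521/0.334) = 0.641  (gene C)
log2(146.1/1103) = -2.916  (gene A)
log2(10.50/1.155) = 3.184  (gene E)
log2(0.896/0.305) = 1.555  (gene G)
log2(146.9/2482) = -4.079  (gene D)
log2(0.947/0.678) = 0.482  (gene B)
gene E is most strongly upregulated.

3.184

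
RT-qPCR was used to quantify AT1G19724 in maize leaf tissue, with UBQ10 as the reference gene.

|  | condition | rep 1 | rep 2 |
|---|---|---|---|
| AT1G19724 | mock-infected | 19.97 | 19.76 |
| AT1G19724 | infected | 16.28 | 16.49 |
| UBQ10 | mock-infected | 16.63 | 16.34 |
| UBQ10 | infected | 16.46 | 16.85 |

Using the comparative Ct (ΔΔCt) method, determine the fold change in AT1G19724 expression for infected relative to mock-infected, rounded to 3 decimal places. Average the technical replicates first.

Mean Ct: AT1G19724 mock-infected 19.865; AT1G19724 infected 16.385; UBQ10 mock-infected 16.485; UBQ10 infected 16.655
ΔCt(mock-infected) = 19.865 − 16.485 = 3.380
ΔCt(infected) = 16.385 − 16.655 = -0.270
ΔΔCt = -0.270 − 3.380 = -3.650
Fold change = 2^(−(-3.650)) = 2^3.650 = 12.5533

12.553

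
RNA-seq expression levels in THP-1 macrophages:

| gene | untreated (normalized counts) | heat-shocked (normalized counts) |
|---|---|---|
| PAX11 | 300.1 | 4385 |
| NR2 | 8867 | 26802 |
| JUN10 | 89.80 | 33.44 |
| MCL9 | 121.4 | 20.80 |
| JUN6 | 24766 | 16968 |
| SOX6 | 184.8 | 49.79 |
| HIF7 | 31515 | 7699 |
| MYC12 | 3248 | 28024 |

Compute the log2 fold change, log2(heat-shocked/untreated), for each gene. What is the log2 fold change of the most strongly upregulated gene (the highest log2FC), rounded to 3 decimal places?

log2(4385/300.1) = 3.869  (PAX11)
log2(26802/8867) = 1.596  (NR2)
log2(33.44/89.80) = -1.425  (JUN10)
log2(20.80/121.4) = -2.545  (MCL9)
log2(16968/24766) = -0.546  (JUN6)
log2(49.79/184.8) = -1.892  (SOX6)
log2(7699/31515) = -2.033  (HIF7)
log2(28024/3248) = 3.109  (MYC12)
PAX11 is most strongly upregulated.

3.869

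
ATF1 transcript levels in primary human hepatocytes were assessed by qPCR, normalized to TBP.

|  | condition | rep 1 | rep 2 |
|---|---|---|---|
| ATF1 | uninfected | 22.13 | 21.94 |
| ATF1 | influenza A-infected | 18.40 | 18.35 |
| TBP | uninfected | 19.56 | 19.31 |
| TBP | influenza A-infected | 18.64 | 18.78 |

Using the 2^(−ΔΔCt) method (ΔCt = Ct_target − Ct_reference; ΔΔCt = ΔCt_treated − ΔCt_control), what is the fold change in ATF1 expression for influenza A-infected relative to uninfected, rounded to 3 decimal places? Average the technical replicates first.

7.648

Mean Ct: ATF1 uninfected 22.035; ATF1 influenza A-infected 18.375; TBP uninfected 19.435; TBP influenza A-infected 18.710
ΔCt(uninfected) = 22.035 − 19.435 = 2.600
ΔCt(influenza A-infected) = 18.375 − 18.710 = -0.335
ΔΔCt = -0.335 − 2.600 = -2.935
Fold change = 2^(−(-2.935)) = 2^2.935 = 7.6476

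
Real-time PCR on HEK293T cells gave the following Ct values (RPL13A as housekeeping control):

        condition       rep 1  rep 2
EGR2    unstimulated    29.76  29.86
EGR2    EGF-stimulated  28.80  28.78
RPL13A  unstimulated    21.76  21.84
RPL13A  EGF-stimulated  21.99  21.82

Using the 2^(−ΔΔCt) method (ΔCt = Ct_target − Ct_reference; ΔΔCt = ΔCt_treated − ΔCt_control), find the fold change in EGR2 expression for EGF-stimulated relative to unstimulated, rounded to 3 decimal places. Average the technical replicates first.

Mean Ct: EGR2 unstimulated 29.810; EGR2 EGF-stimulated 28.790; RPL13A unstimulated 21.800; RPL13A EGF-stimulated 21.905
ΔCt(unstimulated) = 29.810 − 21.800 = 8.010
ΔCt(EGF-stimulated) = 28.790 − 21.905 = 6.885
ΔΔCt = 6.885 − 8.010 = -1.125
Fold change = 2^(−(-1.125)) = 2^1.125 = 2.1810

2.181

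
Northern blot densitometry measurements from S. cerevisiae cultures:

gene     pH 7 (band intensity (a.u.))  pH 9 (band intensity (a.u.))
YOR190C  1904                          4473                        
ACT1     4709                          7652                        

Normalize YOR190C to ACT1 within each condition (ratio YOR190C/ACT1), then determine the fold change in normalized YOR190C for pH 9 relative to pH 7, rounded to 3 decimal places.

1.446

YOR190C/ACT1 (pH 7) = 1904 / 4709 = 0.40433
YOR190C/ACT1 (pH 9) = 4473 / 7652 = 0.58455
Fold change = 0.58455 / 0.40433 = 1.4457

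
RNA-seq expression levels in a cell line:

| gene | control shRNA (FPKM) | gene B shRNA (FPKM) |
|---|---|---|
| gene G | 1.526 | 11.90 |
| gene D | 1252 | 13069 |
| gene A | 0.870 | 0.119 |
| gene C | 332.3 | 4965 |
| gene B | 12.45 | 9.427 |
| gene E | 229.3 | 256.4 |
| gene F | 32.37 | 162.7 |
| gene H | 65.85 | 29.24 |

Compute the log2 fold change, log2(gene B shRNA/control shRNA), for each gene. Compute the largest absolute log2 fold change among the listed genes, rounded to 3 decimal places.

3.901

log2(11.90/1.526) = 2.963  (gene G)
log2(13069/1252) = 3.384  (gene D)
log2(0.119/0.870) = -2.870  (gene A)
log2(4965/332.3) = 3.901  (gene C)
log2(9.427/12.45) = -0.401  (gene B)
log2(256.4/229.3) = 0.161  (gene E)
log2(162.7/32.37) = 2.329  (gene F)
log2(29.24/65.85) = -1.171  (gene H)
The largest magnitude belongs to gene C.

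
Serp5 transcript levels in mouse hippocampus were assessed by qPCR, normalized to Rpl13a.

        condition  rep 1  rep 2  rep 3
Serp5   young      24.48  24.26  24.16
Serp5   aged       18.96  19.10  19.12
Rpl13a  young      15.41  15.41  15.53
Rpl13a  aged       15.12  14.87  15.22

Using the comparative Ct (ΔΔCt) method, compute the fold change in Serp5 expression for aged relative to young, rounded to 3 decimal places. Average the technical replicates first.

Mean Ct: Serp5 young 24.300; Serp5 aged 19.060; Rpl13a young 15.450; Rpl13a aged 15.070
ΔCt(young) = 24.300 − 15.450 = 8.850
ΔCt(aged) = 19.060 − 15.070 = 3.990
ΔΔCt = 3.990 − 8.850 = -4.860
Fold change = 2^(−(-4.860)) = 2^4.860 = 29.0406

29.041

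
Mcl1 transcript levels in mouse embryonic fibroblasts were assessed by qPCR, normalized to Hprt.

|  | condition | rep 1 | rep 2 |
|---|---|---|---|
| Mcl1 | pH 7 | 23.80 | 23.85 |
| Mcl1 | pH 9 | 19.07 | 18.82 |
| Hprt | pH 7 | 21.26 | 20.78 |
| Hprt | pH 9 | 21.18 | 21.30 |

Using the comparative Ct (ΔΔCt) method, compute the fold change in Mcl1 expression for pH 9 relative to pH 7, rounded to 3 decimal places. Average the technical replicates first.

34.297

Mean Ct: Mcl1 pH 7 23.825; Mcl1 pH 9 18.945; Hprt pH 7 21.020; Hprt pH 9 21.240
ΔCt(pH 7) = 23.825 − 21.020 = 2.805
ΔCt(pH 9) = 18.945 − 21.240 = -2.295
ΔΔCt = -2.295 − 2.805 = -5.100
Fold change = 2^(−(-5.100)) = 2^5.100 = 34.2968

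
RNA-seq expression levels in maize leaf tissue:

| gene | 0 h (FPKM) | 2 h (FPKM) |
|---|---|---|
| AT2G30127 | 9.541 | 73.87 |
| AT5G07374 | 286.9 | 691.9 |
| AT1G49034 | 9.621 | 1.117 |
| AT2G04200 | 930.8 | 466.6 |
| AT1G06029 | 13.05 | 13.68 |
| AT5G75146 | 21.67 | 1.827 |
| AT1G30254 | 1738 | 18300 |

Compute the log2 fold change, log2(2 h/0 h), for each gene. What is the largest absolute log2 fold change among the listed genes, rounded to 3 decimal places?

log2(73.87/9.541) = 2.953  (AT2G30127)
log2(691.9/286.9) = 1.270  (AT5G07374)
log2(1.117/9.621) = -3.107  (AT1G49034)
log2(466.6/930.8) = -0.996  (AT2G04200)
log2(13.68/13.05) = 0.068  (AT1G06029)
log2(1.827/21.67) = -3.568  (AT5G75146)
log2(18300/1738) = 3.396  (AT1G30254)
The largest magnitude belongs to AT5G75146.

3.568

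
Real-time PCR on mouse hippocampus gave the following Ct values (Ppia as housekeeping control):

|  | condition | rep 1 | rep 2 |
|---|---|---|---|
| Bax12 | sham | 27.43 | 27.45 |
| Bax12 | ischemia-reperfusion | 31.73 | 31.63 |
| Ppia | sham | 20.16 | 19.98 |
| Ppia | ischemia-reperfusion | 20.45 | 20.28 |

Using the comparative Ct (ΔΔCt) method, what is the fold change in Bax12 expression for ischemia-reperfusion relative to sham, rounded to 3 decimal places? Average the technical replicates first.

Mean Ct: Bax12 sham 27.440; Bax12 ischemia-reperfusion 31.680; Ppia sham 20.070; Ppia ischemia-reperfusion 20.365
ΔCt(sham) = 27.440 − 20.070 = 7.370
ΔCt(ischemia-reperfusion) = 31.680 − 20.365 = 11.315
ΔΔCt = 11.315 − 7.370 = 3.945
Fold change = 2^(−3.945) = 0.0649

0.065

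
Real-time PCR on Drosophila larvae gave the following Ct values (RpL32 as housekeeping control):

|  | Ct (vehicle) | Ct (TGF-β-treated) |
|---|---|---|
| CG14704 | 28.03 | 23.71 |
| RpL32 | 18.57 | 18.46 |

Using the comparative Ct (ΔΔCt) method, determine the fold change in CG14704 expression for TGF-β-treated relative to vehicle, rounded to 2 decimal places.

18.51

ΔCt(vehicle) = 28.030 − 18.570 = 9.460
ΔCt(TGF-β-treated) = 23.710 − 18.460 = 5.250
ΔΔCt = 5.250 − 9.460 = -4.210
Fold change = 2^(−(-4.210)) = 2^4.210 = 18.507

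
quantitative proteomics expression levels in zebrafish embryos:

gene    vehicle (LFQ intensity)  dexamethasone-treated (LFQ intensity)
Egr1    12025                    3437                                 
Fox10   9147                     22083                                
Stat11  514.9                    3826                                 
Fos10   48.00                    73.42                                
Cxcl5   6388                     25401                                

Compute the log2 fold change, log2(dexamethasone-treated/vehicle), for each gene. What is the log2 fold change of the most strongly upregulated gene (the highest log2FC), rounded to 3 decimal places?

log2(3437/12025) = -1.807  (Egr1)
log2(22083/9147) = 1.272  (Fox10)
log2(3826/514.9) = 2.893  (Stat11)
log2(73.42/48.00) = 0.613  (Fos10)
log2(25401/6388) = 1.991  (Cxcl5)
Stat11 is most strongly upregulated.

2.893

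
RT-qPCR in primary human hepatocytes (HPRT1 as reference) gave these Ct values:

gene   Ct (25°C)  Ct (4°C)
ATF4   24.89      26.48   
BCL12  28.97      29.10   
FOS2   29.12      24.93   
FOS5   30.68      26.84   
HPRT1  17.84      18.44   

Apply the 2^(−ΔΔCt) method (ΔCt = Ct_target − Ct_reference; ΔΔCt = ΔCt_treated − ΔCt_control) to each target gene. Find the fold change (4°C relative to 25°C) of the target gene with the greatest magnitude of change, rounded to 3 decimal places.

ATF4: ΔΔCt = (26.48−18.44) − (24.89−17.84) = 8.04 − 7.05 = 0.99; fold change = 2^-0.99 = 0.503
BCL12: ΔΔCt = (29.10−18.44) − (28.97−17.84) = 10.66 − 11.13 = -0.47; fold change = 2^0.47 = 1.385
FOS2: ΔΔCt = (24.93−18.44) − (29.12−17.84) = 6.49 − 11.28 = -4.79; fold change = 2^4.79 = 27.665
FOS5: ΔΔCt = (26.84−18.44) − (30.68−17.84) = 8.40 − 12.84 = -4.44; fold change = 2^4.44 = 21.706
FOS2 has the largest |ΔΔCt| = 4.79.

27.665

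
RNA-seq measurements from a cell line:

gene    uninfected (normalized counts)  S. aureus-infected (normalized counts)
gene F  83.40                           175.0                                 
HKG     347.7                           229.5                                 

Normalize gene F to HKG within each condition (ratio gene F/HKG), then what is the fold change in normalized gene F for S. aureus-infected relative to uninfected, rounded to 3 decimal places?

3.179

gene F/HKG (uninfected) = 83.40 / 347.7 = 0.23986
gene F/HKG (S. aureus-infected) = 175.0 / 229.5 = 0.76253
Fold change = 0.76253 / 0.23986 = 3.1790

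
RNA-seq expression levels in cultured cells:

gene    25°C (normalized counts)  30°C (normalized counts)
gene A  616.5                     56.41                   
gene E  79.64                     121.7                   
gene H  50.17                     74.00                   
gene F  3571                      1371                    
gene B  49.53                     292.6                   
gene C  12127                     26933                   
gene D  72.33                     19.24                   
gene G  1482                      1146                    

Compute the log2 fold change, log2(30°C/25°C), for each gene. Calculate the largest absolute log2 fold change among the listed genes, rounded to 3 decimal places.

log2(56.41/616.5) = -3.450  (gene A)
log2(121.7/79.64) = 0.612  (gene E)
log2(74.00/50.17) = 0.561  (gene H)
log2(1371/3571) = -1.381  (gene F)
log2(292.6/49.53) = 2.563  (gene B)
log2(26933/12127) = 1.151  (gene C)
log2(19.24/72.33) = -1.910  (gene D)
log2(1146/1482) = -0.371  (gene G)
The largest magnitude belongs to gene A.

3.450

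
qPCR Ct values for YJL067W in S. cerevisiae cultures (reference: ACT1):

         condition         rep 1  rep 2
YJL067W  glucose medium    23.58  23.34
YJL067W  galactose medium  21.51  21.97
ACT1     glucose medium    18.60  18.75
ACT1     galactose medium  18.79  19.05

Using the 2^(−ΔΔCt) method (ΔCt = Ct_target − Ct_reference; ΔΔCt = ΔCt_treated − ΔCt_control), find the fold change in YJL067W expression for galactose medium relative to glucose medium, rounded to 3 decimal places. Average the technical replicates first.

Mean Ct: YJL067W glucose medium 23.460; YJL067W galactose medium 21.740; ACT1 glucose medium 18.675; ACT1 galactose medium 18.920
ΔCt(glucose medium) = 23.460 − 18.675 = 4.785
ΔCt(galactose medium) = 21.740 − 18.920 = 2.820
ΔΔCt = 2.820 − 4.785 = -1.965
Fold change = 2^(−(-1.965)) = 2^1.965 = 3.9041

3.904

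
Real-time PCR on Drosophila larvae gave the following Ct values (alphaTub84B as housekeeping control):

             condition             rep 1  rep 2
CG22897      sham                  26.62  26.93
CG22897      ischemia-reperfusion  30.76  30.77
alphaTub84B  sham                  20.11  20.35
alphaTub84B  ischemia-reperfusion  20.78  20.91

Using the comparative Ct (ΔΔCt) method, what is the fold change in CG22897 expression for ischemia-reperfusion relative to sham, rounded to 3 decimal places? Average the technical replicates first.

Mean Ct: CG22897 sham 26.775; CG22897 ischemia-reperfusion 30.765; alphaTub84B sham 20.230; alphaTub84B ischemia-reperfusion 20.845
ΔCt(sham) = 26.775 − 20.230 = 6.545
ΔCt(ischemia-reperfusion) = 30.765 − 20.845 = 9.920
ΔΔCt = 9.920 − 6.545 = 3.375
Fold change = 2^(−3.375) = 0.0964

0.096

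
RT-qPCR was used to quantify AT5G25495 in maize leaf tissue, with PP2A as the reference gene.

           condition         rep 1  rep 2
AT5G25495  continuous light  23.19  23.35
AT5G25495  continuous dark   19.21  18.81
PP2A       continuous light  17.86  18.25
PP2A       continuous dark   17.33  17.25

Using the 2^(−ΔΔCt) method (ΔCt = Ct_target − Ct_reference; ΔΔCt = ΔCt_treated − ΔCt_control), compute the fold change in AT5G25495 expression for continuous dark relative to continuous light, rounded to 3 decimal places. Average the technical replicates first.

Mean Ct: AT5G25495 continuous light 23.270; AT5G25495 continuous dark 19.010; PP2A continuous light 18.055; PP2A continuous dark 17.290
ΔCt(continuous light) = 23.270 − 18.055 = 5.215
ΔCt(continuous dark) = 19.010 − 17.290 = 1.720
ΔΔCt = 1.720 − 5.215 = -3.495
Fold change = 2^(−(-3.495)) = 2^3.495 = 11.2746

11.275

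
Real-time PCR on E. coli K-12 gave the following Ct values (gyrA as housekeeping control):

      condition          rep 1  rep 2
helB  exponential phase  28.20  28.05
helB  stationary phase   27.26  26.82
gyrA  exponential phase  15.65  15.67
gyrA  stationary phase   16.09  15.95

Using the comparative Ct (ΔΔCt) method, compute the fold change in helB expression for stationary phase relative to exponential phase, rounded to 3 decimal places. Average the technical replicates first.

2.723

Mean Ct: helB exponential phase 28.125; helB stationary phase 27.040; gyrA exponential phase 15.660; gyrA stationary phase 16.020
ΔCt(exponential phase) = 28.125 − 15.660 = 12.465
ΔCt(stationary phase) = 27.040 − 16.020 = 11.020
ΔΔCt = 11.020 − 12.465 = -1.445
Fold change = 2^(−(-1.445)) = 2^1.445 = 2.7226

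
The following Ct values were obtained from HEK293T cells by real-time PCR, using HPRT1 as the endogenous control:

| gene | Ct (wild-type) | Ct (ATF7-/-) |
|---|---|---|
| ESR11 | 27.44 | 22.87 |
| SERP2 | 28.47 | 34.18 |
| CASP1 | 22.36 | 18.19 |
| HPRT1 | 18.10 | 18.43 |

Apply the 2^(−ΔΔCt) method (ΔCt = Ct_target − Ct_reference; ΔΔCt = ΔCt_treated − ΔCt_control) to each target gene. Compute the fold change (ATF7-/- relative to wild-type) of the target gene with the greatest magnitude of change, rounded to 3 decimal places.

0.024

ESR11: ΔΔCt = (22.87−18.43) − (27.44−18.10) = 4.44 − 9.34 = -4.90; fold change = 2^4.90 = 29.857
SERP2: ΔΔCt = (34.18−18.43) − (28.47−18.10) = 15.75 − 10.37 = 5.38; fold change = 2^-5.38 = 0.024
CASP1: ΔΔCt = (18.19−18.43) − (22.36−18.10) = -0.24 − 4.26 = -4.50; fold change = 2^4.50 = 22.627
SERP2 has the largest |ΔΔCt| = 5.38.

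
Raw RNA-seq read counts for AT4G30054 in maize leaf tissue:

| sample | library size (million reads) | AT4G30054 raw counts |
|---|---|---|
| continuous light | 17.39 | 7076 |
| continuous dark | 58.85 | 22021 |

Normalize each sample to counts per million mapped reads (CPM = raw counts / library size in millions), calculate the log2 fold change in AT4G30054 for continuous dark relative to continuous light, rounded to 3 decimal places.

CPM(continuous light) = 7076 / 17.39 = 406.9005
CPM(continuous dark) = 22021 / 58.85 = 374.1886
Fold change = 374.1886 / 406.9005 = 0.91961
log2(0.91961) = -0.1209

-0.121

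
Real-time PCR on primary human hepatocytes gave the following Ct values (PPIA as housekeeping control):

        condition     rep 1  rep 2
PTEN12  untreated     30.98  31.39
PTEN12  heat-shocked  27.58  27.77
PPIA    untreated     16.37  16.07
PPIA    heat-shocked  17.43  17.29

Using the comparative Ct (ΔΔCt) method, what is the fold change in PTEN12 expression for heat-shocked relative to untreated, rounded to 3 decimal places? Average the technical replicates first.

Mean Ct: PTEN12 untreated 31.185; PTEN12 heat-shocked 27.675; PPIA untreated 16.220; PPIA heat-shocked 17.360
ΔCt(untreated) = 31.185 − 16.220 = 14.965
ΔCt(heat-shocked) = 27.675 − 17.360 = 10.315
ΔΔCt = 10.315 − 14.965 = -4.650
Fold change = 2^(−(-4.650)) = 2^4.650 = 25.1067

25.107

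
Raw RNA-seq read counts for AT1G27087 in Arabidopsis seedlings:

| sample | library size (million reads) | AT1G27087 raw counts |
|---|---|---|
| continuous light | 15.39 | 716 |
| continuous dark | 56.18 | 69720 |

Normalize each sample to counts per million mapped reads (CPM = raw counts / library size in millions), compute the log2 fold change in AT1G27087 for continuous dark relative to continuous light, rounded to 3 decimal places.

4.737

CPM(continuous light) = 716 / 15.39 = 46.5237
CPM(continuous dark) = 69720 / 56.18 = 1241.0110
Fold change = 1241.0110 / 46.5237 = 26.67480
log2(26.67480) = 4.7374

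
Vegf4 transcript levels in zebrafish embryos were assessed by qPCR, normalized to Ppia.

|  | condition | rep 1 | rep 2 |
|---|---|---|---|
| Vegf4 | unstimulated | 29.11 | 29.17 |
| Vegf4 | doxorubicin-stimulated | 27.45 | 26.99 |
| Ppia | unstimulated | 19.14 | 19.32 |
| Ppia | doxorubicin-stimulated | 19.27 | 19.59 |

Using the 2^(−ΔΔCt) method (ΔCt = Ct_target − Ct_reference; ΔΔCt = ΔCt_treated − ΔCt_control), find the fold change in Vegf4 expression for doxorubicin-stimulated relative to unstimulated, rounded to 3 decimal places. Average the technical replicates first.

4.347

Mean Ct: Vegf4 unstimulated 29.140; Vegf4 doxorubicin-stimulated 27.220; Ppia unstimulated 19.230; Ppia doxorubicin-stimulated 19.430
ΔCt(unstimulated) = 29.140 − 19.230 = 9.910
ΔCt(doxorubicin-stimulated) = 27.220 − 19.430 = 7.790
ΔΔCt = 7.790 − 9.910 = -2.120
Fold change = 2^(−(-2.120)) = 2^2.120 = 4.3469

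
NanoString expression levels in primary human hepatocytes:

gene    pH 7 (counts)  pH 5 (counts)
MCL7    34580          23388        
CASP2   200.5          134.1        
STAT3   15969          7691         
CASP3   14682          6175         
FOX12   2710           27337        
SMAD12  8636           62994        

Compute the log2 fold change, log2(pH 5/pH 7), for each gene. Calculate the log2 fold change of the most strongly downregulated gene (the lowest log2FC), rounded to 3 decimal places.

log2(23388/34580) = -0.564  (MCL7)
log2(134.1/200.5) = -0.580  (CASP2)
log2(7691/15969) = -1.054  (STAT3)
log2(6175/14682) = -1.250  (CASP3)
log2(27337/2710) = 3.334  (FOX12)
log2(62994/8636) = 2.867  (SMAD12)
CASP3 is most strongly downregulated.

-1.250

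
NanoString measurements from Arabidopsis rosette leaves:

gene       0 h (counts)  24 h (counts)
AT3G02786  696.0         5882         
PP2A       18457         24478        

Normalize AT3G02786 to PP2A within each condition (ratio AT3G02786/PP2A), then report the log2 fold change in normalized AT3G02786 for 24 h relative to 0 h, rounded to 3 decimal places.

AT3G02786/PP2A (0 h) = 696.0 / 18457 = 0.037709
AT3G02786/PP2A (24 h) = 5882 / 24478 = 0.2403
Fold change = 0.2403 / 0.037709 = 6.3724
log2(6.3724) = 2.6718

2.672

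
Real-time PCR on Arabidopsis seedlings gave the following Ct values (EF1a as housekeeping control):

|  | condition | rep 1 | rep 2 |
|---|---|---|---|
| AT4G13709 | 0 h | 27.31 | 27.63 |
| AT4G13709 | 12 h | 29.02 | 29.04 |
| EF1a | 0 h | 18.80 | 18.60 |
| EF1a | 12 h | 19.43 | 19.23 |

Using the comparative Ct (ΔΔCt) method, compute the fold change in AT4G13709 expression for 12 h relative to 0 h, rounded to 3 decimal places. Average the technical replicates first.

0.525

Mean Ct: AT4G13709 0 h 27.470; AT4G13709 12 h 29.030; EF1a 0 h 18.700; EF1a 12 h 19.330
ΔCt(0 h) = 27.470 − 18.700 = 8.770
ΔCt(12 h) = 29.030 − 19.330 = 9.700
ΔΔCt = 9.700 − 8.770 = 0.930
Fold change = 2^(−0.930) = 0.5249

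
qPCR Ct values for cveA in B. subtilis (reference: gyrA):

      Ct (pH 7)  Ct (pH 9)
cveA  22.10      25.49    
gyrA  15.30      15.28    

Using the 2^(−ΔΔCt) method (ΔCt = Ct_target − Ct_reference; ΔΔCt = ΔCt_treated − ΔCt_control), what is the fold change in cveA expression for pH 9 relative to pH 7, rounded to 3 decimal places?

ΔCt(pH 7) = 22.100 − 15.300 = 6.800
ΔCt(pH 9) = 25.490 − 15.280 = 10.210
ΔΔCt = 10.210 − 6.800 = 3.410
Fold change = 2^(−3.410) = 0.0941

0.094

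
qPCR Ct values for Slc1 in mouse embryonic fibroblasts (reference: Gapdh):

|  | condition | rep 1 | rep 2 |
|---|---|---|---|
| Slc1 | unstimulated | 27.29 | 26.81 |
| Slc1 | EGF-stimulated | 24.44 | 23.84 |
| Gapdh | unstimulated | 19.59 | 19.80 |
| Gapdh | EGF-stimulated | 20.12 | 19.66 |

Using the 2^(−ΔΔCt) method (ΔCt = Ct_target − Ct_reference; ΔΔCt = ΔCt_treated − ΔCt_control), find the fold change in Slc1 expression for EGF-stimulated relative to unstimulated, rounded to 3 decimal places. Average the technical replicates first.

8.604

Mean Ct: Slc1 unstimulated 27.050; Slc1 EGF-stimulated 24.140; Gapdh unstimulated 19.695; Gapdh EGF-stimulated 19.890
ΔCt(unstimulated) = 27.050 − 19.695 = 7.355
ΔCt(EGF-stimulated) = 24.140 − 19.890 = 4.250
ΔΔCt = 4.250 − 7.355 = -3.105
Fold change = 2^(−(-3.105)) = 2^3.105 = 8.6040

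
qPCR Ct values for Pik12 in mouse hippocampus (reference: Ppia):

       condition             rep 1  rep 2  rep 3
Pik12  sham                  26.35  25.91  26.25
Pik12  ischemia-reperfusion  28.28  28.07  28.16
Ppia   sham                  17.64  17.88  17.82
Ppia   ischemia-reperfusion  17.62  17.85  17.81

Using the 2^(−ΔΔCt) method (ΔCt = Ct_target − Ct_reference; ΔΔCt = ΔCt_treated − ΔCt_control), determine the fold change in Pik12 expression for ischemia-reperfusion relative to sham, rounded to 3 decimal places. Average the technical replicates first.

0.247

Mean Ct: Pik12 sham 26.170; Pik12 ischemia-reperfusion 28.170; Ppia sham 17.780; Ppia ischemia-reperfusion 17.760
ΔCt(sham) = 26.170 − 17.780 = 8.390
ΔCt(ischemia-reperfusion) = 28.170 − 17.760 = 10.410
ΔΔCt = 10.410 − 8.390 = 2.020
Fold change = 2^(−2.020) = 0.2466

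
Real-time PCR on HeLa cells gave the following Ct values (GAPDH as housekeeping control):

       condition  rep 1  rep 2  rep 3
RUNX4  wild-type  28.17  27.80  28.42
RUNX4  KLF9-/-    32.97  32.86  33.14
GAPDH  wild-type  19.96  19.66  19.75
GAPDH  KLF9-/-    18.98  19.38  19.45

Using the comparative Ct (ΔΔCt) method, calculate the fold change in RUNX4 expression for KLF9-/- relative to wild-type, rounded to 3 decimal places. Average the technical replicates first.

0.024

Mean Ct: RUNX4 wild-type 28.130; RUNX4 KLF9-/- 32.990; GAPDH wild-type 19.790; GAPDH KLF9-/- 19.270
ΔCt(wild-type) = 28.130 − 19.790 = 8.340
ΔCt(KLF9-/-) = 32.990 − 19.270 = 13.720
ΔΔCt = 13.720 − 8.340 = 5.380
Fold change = 2^(−5.380) = 0.0240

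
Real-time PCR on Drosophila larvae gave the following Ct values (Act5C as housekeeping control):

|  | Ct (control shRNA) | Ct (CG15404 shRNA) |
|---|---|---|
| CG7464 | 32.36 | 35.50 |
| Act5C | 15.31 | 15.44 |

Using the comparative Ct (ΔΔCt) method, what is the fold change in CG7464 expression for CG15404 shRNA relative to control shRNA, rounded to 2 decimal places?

ΔCt(control shRNA) = 32.360 − 15.310 = 17.050
ΔCt(CG15404 shRNA) = 35.500 − 15.440 = 20.060
ΔΔCt = 20.060 − 17.050 = 3.010
Fold change = 2^(−3.010) = 0.124

0.12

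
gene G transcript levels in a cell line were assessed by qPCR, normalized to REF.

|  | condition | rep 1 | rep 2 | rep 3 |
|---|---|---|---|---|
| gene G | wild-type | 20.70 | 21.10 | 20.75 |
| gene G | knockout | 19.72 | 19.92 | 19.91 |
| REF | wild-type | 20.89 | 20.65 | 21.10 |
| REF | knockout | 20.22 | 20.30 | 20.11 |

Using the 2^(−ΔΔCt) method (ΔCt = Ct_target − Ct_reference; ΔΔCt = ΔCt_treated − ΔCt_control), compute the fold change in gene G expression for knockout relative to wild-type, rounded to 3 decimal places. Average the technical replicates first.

1.257

Mean Ct: gene G wild-type 20.850; gene G knockout 19.850; REF wild-type 20.880; REF knockout 20.210
ΔCt(wild-type) = 20.850 − 20.880 = -0.030
ΔCt(knockout) = 19.850 − 20.210 = -0.360
ΔΔCt = -0.360 − (-0.030) = -0.330
Fold change = 2^(−(-0.330)) = 2^0.330 = 1.2570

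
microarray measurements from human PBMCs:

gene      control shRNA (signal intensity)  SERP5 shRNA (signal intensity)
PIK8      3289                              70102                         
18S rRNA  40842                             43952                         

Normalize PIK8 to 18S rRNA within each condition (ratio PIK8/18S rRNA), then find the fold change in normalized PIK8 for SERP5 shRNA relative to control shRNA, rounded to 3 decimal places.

19.806

PIK8/18S rRNA (control shRNA) = 3289 / 40842 = 0.08053
PIK8/18S rRNA (SERP5 shRNA) = 70102 / 43952 = 1.595
Fold change = 1.595 / 0.08053 = 19.8059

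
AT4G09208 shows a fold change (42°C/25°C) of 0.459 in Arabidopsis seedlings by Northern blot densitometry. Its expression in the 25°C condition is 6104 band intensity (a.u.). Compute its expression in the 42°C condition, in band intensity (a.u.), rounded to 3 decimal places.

42°C expression = 6104 × 0.459 = 2801.736

2801.736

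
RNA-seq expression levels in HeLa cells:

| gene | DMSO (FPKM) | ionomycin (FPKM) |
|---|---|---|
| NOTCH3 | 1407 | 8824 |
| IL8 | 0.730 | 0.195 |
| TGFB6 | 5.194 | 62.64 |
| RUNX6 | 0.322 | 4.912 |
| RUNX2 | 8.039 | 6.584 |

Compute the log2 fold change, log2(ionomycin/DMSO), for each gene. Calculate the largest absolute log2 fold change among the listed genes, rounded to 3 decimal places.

3.931

log2(8824/1407) = 2.649  (NOTCH3)
log2(0.195/0.730) = -1.904  (IL8)
log2(62.64/5.194) = 3.592  (TGFB6)
log2(4.912/0.322) = 3.931  (RUNX6)
log2(6.584/8.039) = -0.288  (RUNX2)
The largest magnitude belongs to RUNX6.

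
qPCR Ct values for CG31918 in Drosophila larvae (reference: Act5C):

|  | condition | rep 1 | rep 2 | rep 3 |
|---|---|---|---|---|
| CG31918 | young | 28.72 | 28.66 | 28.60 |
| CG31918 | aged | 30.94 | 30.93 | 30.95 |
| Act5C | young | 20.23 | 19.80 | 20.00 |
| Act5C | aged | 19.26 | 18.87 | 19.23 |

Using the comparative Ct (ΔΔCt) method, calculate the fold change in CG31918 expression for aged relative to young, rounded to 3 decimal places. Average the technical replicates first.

Mean Ct: CG31918 young 28.660; CG31918 aged 30.940; Act5C young 20.010; Act5C aged 19.120
ΔCt(young) = 28.660 − 20.010 = 8.650
ΔCt(aged) = 30.940 − 19.120 = 11.820
ΔΔCt = 11.820 − 8.650 = 3.170
Fold change = 2^(−3.170) = 0.1111

0.111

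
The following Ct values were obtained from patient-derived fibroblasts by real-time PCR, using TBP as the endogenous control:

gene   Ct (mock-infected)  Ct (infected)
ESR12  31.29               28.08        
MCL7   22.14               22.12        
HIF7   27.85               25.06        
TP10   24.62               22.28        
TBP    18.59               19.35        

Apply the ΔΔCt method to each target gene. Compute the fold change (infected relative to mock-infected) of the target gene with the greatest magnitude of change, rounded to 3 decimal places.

15.671

ESR12: ΔΔCt = (28.08−19.35) − (31.29−18.59) = 8.73 − 12.70 = -3.97; fold change = 2^3.97 = 15.671
MCL7: ΔΔCt = (22.12−19.35) − (22.14−18.59) = 2.77 − 3.55 = -0.78; fold change = 2^0.78 = 1.717
HIF7: ΔΔCt = (25.06−19.35) − (27.85−18.59) = 5.71 − 9.26 = -3.55; fold change = 2^3.55 = 11.713
TP10: ΔΔCt = (22.28−19.35) − (24.62−18.59) = 2.93 − 6.03 = -3.10; fold change = 2^3.10 = 8.574
ESR12 has the largest |ΔΔCt| = 3.97.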